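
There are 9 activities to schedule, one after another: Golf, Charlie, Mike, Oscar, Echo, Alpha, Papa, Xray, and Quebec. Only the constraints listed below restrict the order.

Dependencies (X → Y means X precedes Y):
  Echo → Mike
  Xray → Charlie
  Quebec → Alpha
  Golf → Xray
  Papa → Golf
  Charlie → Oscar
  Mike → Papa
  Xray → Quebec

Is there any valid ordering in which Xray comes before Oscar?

Yes

Xray is actually forced before Oscar by the constraints, so certainly some valid ordering has Xray first.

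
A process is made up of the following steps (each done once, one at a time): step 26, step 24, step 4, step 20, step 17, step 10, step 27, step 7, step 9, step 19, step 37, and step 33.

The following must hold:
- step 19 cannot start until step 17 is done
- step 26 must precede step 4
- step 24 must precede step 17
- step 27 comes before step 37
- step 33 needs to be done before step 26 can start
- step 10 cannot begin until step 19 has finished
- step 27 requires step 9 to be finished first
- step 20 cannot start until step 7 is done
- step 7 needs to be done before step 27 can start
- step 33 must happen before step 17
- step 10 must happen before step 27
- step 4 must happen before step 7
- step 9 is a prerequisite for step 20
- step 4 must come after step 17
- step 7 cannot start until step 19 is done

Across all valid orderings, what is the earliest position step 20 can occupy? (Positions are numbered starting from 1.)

The steps that are forced before step 20, directly or transitively, are step 26, step 24, step 4, step 17, step 7, step 9, step 19, step 33. That's 8 steps.
So at minimum 8 steps come before step 20, putting step 20 no earlier than position 9. That position is achievable by scheduling exactly those predecessors first.

9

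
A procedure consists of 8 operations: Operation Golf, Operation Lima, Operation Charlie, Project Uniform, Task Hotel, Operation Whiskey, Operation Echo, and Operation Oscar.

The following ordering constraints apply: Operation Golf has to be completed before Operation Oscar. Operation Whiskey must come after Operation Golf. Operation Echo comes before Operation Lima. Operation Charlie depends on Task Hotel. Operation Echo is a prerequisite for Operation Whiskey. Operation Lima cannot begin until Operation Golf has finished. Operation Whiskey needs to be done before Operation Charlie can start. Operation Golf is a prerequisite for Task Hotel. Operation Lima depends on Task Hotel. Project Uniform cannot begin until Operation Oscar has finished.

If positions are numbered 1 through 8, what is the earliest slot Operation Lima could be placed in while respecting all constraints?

The operations that are forced before Operation Lima, directly or transitively, are Operation Golf, Task Hotel, Operation Echo. That's 3 operations.
With 3 mandatory predecessors, the earliest Operation Lima can sit is position 3+1 = 4, and placing just those 3 first achieves it.

4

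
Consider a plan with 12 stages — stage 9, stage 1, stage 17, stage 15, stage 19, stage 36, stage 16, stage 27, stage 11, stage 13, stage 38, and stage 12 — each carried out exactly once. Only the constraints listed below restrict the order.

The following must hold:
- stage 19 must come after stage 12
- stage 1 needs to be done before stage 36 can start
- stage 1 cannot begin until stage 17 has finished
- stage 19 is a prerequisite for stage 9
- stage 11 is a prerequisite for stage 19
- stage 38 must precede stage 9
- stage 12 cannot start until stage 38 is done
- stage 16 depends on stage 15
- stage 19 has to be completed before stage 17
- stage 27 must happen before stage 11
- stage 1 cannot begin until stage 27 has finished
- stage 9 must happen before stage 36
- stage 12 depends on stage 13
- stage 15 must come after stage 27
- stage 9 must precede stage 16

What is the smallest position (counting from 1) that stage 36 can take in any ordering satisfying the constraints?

10

Working backwards through the constraints from stage 36, its full set of required predecessors is stage 9, stage 1, stage 17, stage 19, stage 27, stage 11, stage 13, stage 38, stage 12 — 9 of them.
So at minimum 9 stages come before stage 36, putting stage 36 no earlier than position 10. That position is achievable by scheduling exactly those predecessors first.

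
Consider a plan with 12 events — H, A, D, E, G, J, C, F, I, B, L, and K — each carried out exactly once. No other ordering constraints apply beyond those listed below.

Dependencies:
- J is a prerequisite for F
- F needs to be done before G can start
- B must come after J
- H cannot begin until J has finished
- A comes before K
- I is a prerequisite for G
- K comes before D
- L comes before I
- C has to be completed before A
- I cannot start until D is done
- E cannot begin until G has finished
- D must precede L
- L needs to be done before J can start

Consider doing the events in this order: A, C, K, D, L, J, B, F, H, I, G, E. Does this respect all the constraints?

No

The sequence places A ahead of C.
That contradicts the constraint that C must precede A.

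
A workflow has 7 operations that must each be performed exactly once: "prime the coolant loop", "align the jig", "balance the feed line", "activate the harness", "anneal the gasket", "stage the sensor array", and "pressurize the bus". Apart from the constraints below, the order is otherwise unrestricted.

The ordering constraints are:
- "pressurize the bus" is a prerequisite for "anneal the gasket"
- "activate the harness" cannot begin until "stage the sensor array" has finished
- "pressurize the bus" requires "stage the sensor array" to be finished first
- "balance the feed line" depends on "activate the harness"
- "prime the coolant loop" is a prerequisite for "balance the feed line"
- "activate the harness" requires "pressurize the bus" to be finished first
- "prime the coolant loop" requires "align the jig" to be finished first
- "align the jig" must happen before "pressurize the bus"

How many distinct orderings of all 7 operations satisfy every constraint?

2 operations have no prerequisites ("align the jig", "stage the sensor array"), so any of them could come first.
Systematically extending each partial ordering one operation at a time and counting, there are 25 complete orderings.

25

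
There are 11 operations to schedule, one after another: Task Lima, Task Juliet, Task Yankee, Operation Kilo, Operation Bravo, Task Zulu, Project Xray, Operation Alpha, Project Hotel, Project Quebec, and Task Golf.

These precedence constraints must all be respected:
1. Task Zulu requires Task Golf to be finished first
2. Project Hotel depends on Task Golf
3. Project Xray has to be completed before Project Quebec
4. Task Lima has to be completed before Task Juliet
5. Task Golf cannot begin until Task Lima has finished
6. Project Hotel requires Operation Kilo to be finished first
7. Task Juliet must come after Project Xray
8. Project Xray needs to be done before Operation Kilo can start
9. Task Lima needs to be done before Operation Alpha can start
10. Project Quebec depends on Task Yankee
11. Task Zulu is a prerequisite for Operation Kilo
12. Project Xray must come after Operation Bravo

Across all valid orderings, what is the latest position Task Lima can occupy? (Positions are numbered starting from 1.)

5

Following every chain forward from Task Lima, the operations that must come later are Task Juliet, Operation Kilo, Task Zulu, Operation Alpha, Project Hotel, Task Golf — 6 of them.
With 6 mandatory successors out of 11 operations total, the latest slot for Task Lima is 11−6 = 5, and it's reachable by doing all non-successors before Task Lima.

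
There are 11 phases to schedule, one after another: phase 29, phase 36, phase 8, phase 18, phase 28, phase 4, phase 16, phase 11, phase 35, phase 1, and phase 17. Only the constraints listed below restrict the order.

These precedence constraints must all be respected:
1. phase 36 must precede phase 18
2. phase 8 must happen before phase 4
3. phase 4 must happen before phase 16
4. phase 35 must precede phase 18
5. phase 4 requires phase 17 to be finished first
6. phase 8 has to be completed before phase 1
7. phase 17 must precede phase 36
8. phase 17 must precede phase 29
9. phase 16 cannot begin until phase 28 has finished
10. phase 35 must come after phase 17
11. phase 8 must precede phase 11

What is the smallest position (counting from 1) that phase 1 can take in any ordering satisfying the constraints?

The only phase forced before phase 1 (directly or transitively) is phase 8.
So at minimum 1 phase comes before phase 1, putting phase 1 no earlier than position 2. That position is achievable by scheduling exactly that predecessor first.

2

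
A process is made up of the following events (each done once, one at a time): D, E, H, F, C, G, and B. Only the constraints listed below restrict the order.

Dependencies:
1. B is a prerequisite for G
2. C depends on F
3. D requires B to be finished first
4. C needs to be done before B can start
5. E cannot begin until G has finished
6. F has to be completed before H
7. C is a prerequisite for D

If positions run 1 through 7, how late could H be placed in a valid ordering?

Nothing depends on H, so it can be the final event, position 7.

7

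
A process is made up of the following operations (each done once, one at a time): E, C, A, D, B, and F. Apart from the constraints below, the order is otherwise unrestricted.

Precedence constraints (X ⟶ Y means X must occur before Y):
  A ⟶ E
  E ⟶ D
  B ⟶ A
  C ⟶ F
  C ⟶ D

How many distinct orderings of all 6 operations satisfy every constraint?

2 operations have no prerequisites (C, B), so any of them could come first.
Counting all ways to extend the partial order to a total order gives 14.

14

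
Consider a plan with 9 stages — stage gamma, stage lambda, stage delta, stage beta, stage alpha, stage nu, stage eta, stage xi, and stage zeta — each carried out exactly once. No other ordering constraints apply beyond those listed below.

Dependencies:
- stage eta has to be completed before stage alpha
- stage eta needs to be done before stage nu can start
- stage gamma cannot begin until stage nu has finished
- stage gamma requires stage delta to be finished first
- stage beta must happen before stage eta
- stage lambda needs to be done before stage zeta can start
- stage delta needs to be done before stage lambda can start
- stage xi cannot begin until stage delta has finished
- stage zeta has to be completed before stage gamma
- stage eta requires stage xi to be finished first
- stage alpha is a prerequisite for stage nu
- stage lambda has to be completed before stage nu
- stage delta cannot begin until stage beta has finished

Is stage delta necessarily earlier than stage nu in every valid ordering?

Yes

Following the dependencies: stage delta → stage lambda → stage nu.
So stage delta must precede stage nu in any valid ordering.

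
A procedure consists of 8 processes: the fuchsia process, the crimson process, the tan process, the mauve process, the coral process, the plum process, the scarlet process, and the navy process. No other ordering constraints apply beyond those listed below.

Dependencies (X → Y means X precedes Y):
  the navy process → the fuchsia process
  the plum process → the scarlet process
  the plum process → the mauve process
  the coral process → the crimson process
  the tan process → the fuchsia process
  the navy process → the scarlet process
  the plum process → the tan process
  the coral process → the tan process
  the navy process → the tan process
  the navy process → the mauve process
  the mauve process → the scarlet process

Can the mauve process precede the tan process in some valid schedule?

Nothing in the constraints forces the tan process before the mauve process — there is no chain from the tan process to the mauve process.
That means at least one valid schedule has the mauve process before the tan process.

Yes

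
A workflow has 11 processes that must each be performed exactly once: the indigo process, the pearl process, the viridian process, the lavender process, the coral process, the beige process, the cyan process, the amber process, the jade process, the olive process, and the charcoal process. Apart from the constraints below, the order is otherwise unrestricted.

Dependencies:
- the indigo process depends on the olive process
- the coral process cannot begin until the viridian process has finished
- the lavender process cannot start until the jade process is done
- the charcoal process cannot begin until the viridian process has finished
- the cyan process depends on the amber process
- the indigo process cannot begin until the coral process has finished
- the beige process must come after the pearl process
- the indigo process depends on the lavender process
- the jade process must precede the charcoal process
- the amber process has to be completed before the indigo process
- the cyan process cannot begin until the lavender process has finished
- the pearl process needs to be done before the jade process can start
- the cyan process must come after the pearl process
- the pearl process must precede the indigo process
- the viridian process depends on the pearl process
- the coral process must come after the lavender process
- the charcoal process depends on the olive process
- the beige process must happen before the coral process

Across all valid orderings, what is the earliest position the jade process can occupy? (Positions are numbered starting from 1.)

Working backwards through the constraints from the jade process, its only required predecessor is the pearl process.
So at minimum 1 process comes before the jade process, putting the jade process no earlier than position 2. That position is achievable by scheduling exactly that predecessor first.

2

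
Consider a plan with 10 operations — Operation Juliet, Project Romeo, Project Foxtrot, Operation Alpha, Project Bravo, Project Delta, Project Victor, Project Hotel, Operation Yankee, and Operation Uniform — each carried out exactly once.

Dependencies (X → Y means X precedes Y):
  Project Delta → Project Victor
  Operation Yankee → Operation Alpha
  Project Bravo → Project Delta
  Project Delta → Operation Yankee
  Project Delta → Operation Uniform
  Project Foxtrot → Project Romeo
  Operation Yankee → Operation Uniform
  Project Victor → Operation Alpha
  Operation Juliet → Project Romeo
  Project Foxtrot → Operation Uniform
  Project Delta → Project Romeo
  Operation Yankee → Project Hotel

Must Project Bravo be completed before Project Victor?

Chaining the stated constraints: Project Bravo → Project Delta → Project Victor.
Hence Project Bravo necessarily comes before Project Victor.

Yes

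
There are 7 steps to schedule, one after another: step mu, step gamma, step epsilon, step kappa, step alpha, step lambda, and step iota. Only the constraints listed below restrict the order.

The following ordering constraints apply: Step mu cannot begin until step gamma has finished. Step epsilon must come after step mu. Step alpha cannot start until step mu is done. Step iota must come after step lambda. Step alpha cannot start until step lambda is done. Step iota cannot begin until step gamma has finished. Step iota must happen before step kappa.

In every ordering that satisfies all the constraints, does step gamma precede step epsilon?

Chaining the stated constraints: step gamma → step mu → step epsilon.
So step gamma must precede step epsilon in any valid ordering.

Yes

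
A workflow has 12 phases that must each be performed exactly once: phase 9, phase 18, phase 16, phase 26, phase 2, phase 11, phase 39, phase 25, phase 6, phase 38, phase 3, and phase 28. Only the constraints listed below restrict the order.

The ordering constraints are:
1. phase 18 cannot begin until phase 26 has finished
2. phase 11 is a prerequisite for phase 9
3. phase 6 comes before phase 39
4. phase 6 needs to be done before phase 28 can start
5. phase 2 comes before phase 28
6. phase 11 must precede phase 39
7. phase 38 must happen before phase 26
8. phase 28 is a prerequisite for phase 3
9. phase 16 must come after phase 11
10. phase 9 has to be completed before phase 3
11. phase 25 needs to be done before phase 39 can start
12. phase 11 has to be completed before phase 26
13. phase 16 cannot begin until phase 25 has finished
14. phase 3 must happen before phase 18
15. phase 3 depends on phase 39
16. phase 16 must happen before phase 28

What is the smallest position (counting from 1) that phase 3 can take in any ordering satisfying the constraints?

The phases that are forced before phase 3, directly or transitively, are phase 9, phase 16, phase 2, phase 11, phase 39, phase 25, phase 6, phase 28. That's 8 phases.
With 8 mandatory predecessors, the earliest phase 3 can sit is position 8+1 = 9, and placing just those 8 first achieves it.

9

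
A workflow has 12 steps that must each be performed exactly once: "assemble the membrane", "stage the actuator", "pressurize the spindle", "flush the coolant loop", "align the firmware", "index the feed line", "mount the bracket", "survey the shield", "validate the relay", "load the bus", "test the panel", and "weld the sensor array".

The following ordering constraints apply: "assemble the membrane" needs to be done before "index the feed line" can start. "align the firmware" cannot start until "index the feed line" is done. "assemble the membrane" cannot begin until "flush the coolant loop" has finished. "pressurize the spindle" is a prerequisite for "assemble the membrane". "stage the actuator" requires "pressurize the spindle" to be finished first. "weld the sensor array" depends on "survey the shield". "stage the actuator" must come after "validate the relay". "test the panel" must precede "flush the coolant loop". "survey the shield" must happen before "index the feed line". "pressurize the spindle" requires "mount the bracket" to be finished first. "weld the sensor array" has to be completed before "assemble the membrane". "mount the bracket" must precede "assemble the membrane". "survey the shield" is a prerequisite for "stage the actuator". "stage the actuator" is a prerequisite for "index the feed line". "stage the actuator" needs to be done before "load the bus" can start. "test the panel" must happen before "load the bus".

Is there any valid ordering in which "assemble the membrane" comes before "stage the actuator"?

Nothing in the constraints forces "stage the actuator" before "assemble the membrane" — there is no chain from "stage the actuator" to "assemble the membrane".
So a valid ordering placing "assemble the membrane" earlier than "stage the actuator" exists.

Yes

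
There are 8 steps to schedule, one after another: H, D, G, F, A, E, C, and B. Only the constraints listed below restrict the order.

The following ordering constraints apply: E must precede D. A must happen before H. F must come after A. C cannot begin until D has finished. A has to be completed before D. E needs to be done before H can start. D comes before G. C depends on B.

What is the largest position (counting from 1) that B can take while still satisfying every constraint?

Following the constraints forward from B, its only required successor is C.
With 1 mandatory successor out of 8 steps total, the latest slot for B is 8−1 = 7, and it's reachable by doing all non-successors before B.

7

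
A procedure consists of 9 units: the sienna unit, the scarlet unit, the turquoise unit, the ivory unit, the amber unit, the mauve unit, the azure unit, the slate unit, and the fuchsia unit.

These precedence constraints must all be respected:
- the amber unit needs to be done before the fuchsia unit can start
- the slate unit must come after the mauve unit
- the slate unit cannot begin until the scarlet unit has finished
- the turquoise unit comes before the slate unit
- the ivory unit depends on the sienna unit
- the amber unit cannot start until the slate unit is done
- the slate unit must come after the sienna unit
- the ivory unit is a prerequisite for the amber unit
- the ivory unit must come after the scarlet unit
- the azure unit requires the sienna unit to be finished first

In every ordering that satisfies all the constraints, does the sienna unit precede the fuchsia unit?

Yes

Tracing the constraints gives a chain: the sienna unit → the ivory unit → the amber unit → the fuchsia unit.
Hence the sienna unit necessarily comes before the fuchsia unit.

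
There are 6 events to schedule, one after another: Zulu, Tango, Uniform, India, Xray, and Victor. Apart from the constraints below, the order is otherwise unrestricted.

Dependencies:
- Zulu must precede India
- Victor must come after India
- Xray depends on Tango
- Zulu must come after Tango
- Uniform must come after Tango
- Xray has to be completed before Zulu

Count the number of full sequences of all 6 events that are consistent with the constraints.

Tango is the only event with nothing required before it, so every ordering starts there.
Enumerating by repeatedly choosing an available event (one whose prerequisites are all placed) gives 5 distinct complete orderings.

5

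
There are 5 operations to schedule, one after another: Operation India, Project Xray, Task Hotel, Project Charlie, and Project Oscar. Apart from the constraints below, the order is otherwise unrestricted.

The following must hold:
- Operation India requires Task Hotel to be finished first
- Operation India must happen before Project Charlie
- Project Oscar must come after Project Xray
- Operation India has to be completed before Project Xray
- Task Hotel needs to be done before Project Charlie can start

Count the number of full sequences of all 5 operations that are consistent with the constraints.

3

Only Task Hotel has no prerequisites, so it must go first.
Enumerating by repeatedly choosing an available operation (one whose prerequisites are all placed) gives 3 distinct complete orderings.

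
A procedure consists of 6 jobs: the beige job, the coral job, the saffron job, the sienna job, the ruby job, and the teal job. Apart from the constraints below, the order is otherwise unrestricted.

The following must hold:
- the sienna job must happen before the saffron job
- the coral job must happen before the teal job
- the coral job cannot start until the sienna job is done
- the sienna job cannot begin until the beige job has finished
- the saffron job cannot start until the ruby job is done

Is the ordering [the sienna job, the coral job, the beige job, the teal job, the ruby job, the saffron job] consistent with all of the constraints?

No

Here the beige job comes after the sienna job.
But one of the constraints requires the beige job before the sienna job, so this ordering violates it.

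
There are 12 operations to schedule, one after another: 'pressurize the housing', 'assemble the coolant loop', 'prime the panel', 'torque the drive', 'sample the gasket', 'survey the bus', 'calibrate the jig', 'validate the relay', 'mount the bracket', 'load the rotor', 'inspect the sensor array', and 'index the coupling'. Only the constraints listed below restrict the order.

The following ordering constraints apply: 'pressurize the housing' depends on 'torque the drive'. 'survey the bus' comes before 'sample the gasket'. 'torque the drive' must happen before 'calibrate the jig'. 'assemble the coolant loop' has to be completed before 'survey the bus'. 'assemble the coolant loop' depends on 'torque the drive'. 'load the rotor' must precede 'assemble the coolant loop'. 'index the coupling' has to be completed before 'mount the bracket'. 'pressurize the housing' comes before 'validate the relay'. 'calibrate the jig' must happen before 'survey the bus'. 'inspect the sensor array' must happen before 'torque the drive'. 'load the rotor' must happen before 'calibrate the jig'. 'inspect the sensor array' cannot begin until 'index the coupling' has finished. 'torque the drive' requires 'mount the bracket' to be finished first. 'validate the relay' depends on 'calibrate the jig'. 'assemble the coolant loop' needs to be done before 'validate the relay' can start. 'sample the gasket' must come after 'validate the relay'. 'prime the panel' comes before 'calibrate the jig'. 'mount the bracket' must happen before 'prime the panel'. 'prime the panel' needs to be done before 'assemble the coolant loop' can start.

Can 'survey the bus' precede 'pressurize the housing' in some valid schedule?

The constraints leave 'survey the bus' and 'pressurize the housing' unordered relative to each other; nothing requires 'pressurize the housing' earlier.
So a valid ordering placing 'survey the bus' earlier than 'pressurize the housing' exists.

Yes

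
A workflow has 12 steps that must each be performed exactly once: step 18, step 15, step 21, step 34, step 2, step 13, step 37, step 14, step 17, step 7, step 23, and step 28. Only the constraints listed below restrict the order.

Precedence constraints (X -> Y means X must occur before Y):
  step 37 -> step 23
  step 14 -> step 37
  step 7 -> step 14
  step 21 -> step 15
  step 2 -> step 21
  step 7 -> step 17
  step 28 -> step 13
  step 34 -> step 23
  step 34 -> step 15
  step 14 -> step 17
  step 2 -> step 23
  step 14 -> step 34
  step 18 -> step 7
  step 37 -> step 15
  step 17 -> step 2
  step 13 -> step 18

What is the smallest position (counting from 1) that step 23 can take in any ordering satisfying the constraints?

10

The steps that are forced before step 23, directly or transitively, are step 18, step 34, step 2, step 13, step 37, step 14, step 17, step 7, step 28. That's 9 steps.
So at minimum 9 steps come before step 23, putting step 23 no earlier than position 10. That position is achievable by scheduling exactly those predecessors first.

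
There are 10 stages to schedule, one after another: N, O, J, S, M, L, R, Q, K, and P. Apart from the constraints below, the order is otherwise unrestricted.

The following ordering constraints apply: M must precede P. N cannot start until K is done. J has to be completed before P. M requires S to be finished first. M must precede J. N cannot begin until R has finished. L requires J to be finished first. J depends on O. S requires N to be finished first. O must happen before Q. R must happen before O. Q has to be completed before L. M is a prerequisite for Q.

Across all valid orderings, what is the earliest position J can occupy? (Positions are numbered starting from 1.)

7

The stages that are forced before J, directly or transitively, are N, O, S, M, R, K. That's 6 stages.
With 6 mandatory predecessors, the earliest J can sit is position 6+1 = 7, and placing just those 6 first achieves it.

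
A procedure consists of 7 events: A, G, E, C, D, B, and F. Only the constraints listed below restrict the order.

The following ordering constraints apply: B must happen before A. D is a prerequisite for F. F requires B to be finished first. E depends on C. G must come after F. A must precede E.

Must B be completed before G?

Yes

Following the dependencies: B → F → G.
Hence B necessarily comes before G.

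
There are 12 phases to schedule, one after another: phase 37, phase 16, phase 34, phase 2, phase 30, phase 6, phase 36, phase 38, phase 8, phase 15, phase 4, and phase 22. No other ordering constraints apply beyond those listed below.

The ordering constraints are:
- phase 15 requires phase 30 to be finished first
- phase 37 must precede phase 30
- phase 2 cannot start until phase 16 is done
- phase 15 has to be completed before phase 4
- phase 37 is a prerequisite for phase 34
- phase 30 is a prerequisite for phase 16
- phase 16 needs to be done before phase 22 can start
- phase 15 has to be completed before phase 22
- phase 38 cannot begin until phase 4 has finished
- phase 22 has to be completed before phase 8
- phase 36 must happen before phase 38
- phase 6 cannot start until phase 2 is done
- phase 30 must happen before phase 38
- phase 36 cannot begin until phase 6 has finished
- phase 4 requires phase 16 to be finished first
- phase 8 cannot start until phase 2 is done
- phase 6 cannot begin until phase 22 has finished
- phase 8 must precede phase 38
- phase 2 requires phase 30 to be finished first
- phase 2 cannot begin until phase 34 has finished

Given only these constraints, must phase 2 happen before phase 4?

No

Phase 2 and phase 4 are not related by any chain of constraints.
There exist valid orderings with phase 4 before phase 2, so phase 2 is not required to come first.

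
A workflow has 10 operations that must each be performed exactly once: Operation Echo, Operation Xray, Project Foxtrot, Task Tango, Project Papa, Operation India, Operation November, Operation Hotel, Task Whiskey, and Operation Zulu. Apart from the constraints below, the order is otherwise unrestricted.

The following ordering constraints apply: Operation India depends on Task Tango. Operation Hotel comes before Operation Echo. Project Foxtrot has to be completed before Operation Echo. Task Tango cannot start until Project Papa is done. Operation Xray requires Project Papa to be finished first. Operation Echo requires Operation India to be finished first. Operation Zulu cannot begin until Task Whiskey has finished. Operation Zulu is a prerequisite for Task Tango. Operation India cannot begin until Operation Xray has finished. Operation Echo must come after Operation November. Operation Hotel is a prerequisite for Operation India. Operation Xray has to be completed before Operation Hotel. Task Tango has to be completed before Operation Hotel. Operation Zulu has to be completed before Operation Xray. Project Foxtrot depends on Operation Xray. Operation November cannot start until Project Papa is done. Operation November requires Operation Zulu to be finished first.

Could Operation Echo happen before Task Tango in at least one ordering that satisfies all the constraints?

No

There is a dependency chain Task Tango → Operation India → Operation Echo, so Operation Echo always comes after Task Tango.
Hence Operation Echo can never be scheduled before Task Tango.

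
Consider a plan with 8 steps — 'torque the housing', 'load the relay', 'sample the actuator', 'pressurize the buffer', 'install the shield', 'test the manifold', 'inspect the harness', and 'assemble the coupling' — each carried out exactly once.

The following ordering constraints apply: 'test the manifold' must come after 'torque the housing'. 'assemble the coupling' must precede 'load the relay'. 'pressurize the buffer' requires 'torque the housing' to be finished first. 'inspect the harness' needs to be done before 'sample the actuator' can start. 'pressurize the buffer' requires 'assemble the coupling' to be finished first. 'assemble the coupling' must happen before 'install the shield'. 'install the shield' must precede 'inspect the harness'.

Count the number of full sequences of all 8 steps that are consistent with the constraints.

420

2 steps have no prerequisites ('torque the housing', 'assemble the coupling'), so any of them could come first.
Systematically extending each partial ordering one step at a time and counting, there are 420 complete orderings.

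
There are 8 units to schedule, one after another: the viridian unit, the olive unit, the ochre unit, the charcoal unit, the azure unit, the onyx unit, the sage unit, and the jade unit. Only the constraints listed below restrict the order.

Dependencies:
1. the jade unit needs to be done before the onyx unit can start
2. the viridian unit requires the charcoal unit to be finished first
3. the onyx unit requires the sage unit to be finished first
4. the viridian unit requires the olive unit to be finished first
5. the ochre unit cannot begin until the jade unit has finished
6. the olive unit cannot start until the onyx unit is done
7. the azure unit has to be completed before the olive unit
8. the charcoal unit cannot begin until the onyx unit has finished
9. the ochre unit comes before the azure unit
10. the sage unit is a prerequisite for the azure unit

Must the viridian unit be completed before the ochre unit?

No

There is a chain the ochre unit → the azure unit → the olive unit → the viridian unit, which puts the ochre unit before the viridian unit.
So the viridian unit does not have to come before the ochre unit — it cannot.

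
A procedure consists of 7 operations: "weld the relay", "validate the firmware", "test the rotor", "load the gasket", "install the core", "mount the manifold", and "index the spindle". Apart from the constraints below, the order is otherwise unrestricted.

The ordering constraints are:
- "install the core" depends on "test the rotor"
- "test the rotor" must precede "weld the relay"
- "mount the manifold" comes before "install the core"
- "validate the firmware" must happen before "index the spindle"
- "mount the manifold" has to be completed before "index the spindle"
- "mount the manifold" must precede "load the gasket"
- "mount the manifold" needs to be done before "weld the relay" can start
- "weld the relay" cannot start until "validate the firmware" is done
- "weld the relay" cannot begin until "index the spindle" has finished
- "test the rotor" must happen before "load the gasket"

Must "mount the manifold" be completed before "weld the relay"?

There is a constraint chain "mount the manifold" → "weld the relay".
That forces "mount the manifold" before "weld the relay" in every valid schedule.

Yes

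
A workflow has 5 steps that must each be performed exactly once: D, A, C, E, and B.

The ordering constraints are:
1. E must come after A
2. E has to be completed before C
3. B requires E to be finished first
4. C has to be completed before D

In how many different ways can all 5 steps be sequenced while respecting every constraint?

Only A has no prerequisites, so it must go first.
Enumerating by repeatedly choosing an available step (one whose prerequisites are all placed) gives 3 distinct complete orderings.

3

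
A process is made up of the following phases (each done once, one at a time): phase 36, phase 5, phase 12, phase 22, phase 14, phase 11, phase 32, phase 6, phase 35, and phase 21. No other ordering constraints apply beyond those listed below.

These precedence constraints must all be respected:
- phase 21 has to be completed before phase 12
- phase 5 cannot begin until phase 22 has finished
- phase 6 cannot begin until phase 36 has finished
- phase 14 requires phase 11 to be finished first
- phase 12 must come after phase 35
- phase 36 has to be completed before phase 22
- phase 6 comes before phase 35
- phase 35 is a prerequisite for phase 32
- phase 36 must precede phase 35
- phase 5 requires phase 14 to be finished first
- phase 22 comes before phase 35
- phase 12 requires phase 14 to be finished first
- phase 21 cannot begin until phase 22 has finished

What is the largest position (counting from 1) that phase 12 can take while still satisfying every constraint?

10

Nothing depends on phase 12, so it can be the final phase, position 10.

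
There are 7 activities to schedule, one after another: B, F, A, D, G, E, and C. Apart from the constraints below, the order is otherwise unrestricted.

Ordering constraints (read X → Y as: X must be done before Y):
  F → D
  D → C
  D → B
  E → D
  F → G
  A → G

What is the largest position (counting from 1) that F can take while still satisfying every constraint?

3

The activities that are forced after F, directly or by a chain of constraints, are B, D, G, C. That's 4 activities.
With 4 mandatory successors out of 7 activities total, the latest slot for F is 7−4 = 3, and it's reachable by doing all non-successors before F.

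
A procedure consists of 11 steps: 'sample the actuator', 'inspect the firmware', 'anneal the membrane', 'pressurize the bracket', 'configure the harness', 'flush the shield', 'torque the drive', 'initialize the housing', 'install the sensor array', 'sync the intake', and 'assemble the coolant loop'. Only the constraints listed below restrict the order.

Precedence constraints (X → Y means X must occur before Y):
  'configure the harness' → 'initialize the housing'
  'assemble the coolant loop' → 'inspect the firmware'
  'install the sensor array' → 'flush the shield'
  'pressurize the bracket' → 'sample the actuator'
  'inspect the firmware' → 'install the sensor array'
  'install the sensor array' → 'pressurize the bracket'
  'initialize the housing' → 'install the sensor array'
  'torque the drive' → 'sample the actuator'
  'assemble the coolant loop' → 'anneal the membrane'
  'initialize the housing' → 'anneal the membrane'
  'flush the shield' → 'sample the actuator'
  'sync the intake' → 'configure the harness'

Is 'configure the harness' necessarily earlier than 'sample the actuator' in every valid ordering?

Yes

Tracing the constraints gives a chain: 'configure the harness' → 'initialize the housing' → 'install the sensor array' → 'pressurize the bracket' → 'sample the actuator'.
That forces 'configure the harness' before 'sample the actuator' in every valid schedule.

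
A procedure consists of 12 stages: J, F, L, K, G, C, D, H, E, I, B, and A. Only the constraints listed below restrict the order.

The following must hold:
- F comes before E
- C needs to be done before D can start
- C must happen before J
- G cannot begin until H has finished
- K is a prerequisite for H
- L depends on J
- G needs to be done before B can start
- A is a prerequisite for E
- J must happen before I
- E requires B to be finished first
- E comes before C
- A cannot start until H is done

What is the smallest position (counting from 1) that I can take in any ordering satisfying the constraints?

10

The stages that are forced before I, directly or transitively, are J, F, K, G, C, H, E, B, A. That's 9 stages.
With 9 mandatory predecessors, the earliest I can sit is position 9+1 = 10, and placing just those 9 first achieves it.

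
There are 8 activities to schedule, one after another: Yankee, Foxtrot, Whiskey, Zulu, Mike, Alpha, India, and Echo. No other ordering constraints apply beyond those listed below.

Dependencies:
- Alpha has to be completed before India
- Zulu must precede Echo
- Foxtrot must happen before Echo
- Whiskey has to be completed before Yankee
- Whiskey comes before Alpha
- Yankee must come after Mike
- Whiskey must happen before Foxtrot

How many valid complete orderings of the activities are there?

690

3 activities have no prerequisites (Whiskey, Zulu, Mike), so any of them could come first.
Enumerating by repeatedly choosing an available activity (one whose prerequisites are all placed) gives 690 distinct complete orderings.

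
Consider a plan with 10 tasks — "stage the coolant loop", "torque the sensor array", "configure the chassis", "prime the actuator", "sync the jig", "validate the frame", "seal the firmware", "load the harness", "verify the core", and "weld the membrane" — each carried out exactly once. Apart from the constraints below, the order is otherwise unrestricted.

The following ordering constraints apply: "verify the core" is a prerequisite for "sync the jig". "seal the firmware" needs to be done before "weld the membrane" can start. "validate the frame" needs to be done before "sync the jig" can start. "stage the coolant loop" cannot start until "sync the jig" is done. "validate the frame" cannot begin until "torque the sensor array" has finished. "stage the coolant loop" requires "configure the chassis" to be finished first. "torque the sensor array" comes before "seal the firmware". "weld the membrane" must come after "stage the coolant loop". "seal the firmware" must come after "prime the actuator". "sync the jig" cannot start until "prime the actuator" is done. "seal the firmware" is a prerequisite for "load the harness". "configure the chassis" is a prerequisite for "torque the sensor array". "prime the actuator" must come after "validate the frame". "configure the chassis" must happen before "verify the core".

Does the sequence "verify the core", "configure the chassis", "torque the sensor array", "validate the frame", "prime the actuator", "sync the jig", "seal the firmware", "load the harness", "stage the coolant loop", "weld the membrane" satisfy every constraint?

Here "configure the chassis" comes after "verify the core".
But one of the constraints requires "configure the chassis" before "verify the core", so this ordering violates it.

No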